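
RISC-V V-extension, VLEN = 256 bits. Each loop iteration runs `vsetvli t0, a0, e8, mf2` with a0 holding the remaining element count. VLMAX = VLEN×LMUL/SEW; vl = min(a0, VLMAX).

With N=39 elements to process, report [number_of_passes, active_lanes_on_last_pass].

VLMAX = (256 × 1/2) / 8 = 16 lanes
N=39: ⌈39/16⌉ = 3 iters; last vl = 39 − 2×16 = 7

[iterations, last_vl] = [3, 7]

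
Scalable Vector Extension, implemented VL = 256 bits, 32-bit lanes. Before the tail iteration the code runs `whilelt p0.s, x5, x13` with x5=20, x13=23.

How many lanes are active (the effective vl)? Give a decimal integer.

register lanes = 256/32 = 8
active while 20+j < 23, i.e. j ∈ [0,3) capped at 8 ⇒ 3

vl = 3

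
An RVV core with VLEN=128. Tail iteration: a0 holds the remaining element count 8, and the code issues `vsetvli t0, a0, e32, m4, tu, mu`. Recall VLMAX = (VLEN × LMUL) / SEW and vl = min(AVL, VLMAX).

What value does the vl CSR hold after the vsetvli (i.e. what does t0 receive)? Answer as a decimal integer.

vl = 8

VLMAX = (128 × 4) / 32 = 16 lanes
vl = min(AVL, VLMAX) = min(8, 16) = 8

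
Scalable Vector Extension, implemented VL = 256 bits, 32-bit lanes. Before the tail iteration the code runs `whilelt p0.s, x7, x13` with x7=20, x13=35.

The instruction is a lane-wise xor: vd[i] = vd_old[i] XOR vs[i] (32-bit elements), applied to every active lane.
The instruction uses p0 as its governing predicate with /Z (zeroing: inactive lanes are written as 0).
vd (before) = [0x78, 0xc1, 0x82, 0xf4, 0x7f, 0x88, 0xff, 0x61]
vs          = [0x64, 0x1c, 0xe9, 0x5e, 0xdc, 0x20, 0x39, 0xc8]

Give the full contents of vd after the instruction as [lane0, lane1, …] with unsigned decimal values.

lane count: 256 div 32 = 8
p0[j] = (20+j < 35); true for j=0..7 → 8 lanes set
vd[0] xor(0x78,0x64) -> 0x1c
vd[1] xor(0xc1,0x1c) -> 0xdd
vd[2] xor(0x82,0xe9) -> 0x6b
vd[3] xor(0xf4,0x5e) -> 0xaa
vd[4] xor(0x7f,0xdc) -> 0xa3
vd[5] xor(0x88,0x20) -> 0xa8
vd[6] xor(0xff,0x39) -> 0xc6
vd[7] xor(0x61,0xc8) -> 0xa9

vd = [28, 221, 107, 170, 163, 168, 198, 169]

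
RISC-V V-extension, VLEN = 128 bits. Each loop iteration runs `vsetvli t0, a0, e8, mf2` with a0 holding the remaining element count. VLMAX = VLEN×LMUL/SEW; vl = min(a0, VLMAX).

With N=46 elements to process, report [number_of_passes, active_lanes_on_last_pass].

[iterations, last_vl] = [6, 6]

VLMAX = (128 × 1/2) / 8 = 8 lanes
iterations = ceil(46/8) = 6; final-pass vl = 6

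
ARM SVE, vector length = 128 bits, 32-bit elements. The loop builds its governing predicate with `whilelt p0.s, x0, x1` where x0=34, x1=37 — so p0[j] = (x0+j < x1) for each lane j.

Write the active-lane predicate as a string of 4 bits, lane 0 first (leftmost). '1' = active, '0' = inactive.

predicate = 1110

lane count: 128 div 32 = 4
active while 34+j < 37, i.e. j ∈ [0,3) capped at 4 ⇒ 3
bits (lane 0 leftmost): 1110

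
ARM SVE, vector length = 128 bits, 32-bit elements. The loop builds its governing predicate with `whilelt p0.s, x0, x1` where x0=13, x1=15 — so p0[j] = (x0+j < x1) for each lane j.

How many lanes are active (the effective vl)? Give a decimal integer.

register lanes = 128/32 = 4
whilelt: lane j active iff 13+j < 15 → j < 2 → 2 active

vl = 2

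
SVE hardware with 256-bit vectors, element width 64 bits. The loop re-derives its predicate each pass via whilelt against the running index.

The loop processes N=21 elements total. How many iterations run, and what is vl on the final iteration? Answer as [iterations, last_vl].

[iterations, last_vl] = [6, 1]

256-bit reg / 64-bit elem → 4 lanes
iterations = ceil(21/4) = 6; final-pass vl = 1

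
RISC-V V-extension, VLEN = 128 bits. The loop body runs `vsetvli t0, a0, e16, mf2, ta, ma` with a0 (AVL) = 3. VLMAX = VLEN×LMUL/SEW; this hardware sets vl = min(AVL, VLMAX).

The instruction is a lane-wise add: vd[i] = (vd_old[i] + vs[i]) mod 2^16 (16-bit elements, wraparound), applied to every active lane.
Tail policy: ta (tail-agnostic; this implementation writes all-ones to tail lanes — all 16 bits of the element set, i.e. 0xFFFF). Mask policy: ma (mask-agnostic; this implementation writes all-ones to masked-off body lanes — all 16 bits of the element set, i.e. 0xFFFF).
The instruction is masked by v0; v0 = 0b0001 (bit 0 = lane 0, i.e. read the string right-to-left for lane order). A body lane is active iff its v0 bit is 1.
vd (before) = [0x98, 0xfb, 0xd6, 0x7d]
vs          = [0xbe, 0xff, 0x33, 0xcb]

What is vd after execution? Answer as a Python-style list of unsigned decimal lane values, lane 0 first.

lanes per group: 128·1/2/16 = 4
vl = min(AVL, VLMAX) = min(3, 4) = 3
[0] add(0x98,0xbe) = 0x156
[1] mask-off/ones = 0xffff
[2] mask-off/ones = 0xffff
[3] tail/ones = 0xffff

vd = [342, 65535, 65535, 65535]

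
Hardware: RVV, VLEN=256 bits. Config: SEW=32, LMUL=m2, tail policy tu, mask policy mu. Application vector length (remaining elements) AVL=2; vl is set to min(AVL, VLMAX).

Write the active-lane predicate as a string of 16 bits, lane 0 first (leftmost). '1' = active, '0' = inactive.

predicate = 1100000000000000

VLMAX = VLEN×LMUL/SEW = 256×2/32 = 16
AVL=2 ≤ VLMAX=16, so vl = 2
bits (lane 0 leftmost): 1100000000000000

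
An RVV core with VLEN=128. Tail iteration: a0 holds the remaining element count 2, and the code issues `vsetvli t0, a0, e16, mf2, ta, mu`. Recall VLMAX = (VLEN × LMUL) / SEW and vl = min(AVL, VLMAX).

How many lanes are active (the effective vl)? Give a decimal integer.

vl = 2

lanes per group: 128·1/2/16 = 4
AVL=2 ≤ VLMAX=4, so vl = 2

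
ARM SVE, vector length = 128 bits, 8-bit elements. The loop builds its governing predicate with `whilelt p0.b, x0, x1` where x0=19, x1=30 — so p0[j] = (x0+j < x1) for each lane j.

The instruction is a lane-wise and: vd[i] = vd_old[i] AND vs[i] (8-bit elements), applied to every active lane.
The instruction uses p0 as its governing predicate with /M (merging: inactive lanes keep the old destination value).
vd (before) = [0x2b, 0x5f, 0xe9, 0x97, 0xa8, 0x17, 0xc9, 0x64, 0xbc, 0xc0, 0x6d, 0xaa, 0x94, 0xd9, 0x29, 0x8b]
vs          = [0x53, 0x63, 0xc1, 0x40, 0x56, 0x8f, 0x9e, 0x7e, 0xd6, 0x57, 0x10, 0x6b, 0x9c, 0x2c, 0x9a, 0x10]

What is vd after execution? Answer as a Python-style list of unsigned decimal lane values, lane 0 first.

vd = [3, 67, 193, 0, 0, 7, 136, 100, 148, 64, 0, 170, 148, 217, 41, 139]

lane count: 128 div 8 = 16
p0[j] = (19+j < 30); true for j=0..10 → 11 lanes set
  i=0: and(0x2b,0x53) → 3
  i=1: and(0x5f,0x63) → 67
  i=2: and(0xe9,0xc1) → 193
  i=3: and(0x97,0x40) → 0
  i=4: and(0xa8,0x56) → 0
  i=5: and(0x17,0x8f) → 7
  i=6: and(0xc9,0x9e) → 136
  i=7: and(0x64,0x7e) → 100
  i=8: and(0xbc,0xd6) → 148
  i=9: and(0xc0,0x57) → 64
  i=10: and(0x6d,0x10) → 0
  i=11: tail/keep → 170
  i=12: tail/keep → 148
  i=13: tail/keep → 217
  i=14: tail/keep → 41
  i=15: tail/keep → 139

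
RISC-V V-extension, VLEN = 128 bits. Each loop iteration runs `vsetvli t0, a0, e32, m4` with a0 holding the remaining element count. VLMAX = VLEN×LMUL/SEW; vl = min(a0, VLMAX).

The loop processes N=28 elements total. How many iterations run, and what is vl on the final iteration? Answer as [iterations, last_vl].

lanes per group: 128·4/32 = 16
iterations = ceil(28/16) = 2; final-pass vl = 12

[iterations, last_vl] = [2, 12]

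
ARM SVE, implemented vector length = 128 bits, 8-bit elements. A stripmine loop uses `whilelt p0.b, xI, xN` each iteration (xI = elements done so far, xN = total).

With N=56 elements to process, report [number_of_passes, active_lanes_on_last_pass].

[iterations, last_vl] = [4, 8]

register lanes = 128/8 = 16
iterations = ceil(56/16) = 4; final-pass vl = 8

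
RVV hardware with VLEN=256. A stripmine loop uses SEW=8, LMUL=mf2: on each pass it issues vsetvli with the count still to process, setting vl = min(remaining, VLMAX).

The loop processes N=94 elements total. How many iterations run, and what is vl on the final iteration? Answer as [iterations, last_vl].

lanes per group: 256·1/2/8 = 16
N=94: ⌈94/16⌉ = 6 iters; last vl = 94 − 5×16 = 14

[iterations, last_vl] = [6, 14]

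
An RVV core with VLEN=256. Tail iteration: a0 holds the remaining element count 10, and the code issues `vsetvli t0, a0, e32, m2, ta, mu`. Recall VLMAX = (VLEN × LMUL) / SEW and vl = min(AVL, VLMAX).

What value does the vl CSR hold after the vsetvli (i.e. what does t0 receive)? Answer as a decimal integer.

vl = 10

lanes per group: 256·2/32 = 16
AVL=10 ≤ VLMAX=16, so vl = 10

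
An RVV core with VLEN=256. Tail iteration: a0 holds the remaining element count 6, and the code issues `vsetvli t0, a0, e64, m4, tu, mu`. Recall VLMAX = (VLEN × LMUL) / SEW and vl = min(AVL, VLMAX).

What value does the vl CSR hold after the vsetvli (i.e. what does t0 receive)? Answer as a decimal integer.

lanes per group: 256·4/64 = 16
AVL=6 ≤ VLMAX=16, so vl = 6

vl = 6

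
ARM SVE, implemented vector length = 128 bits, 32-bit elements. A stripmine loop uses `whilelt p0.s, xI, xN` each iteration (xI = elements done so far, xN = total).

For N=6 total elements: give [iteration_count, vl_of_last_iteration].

[iterations, last_vl] = [2, 2]

register lanes = 128/32 = 4
N=6: ⌈6/4⌉ = 2 iters; last vl = 6 − 1×4 = 2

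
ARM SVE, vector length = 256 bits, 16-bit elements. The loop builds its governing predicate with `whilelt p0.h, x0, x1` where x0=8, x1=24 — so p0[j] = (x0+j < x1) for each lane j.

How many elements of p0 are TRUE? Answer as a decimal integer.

register lanes = 256/16 = 16
whilelt: lane j active iff 8+j < 24 → j < 16 → 16 active

vl = 16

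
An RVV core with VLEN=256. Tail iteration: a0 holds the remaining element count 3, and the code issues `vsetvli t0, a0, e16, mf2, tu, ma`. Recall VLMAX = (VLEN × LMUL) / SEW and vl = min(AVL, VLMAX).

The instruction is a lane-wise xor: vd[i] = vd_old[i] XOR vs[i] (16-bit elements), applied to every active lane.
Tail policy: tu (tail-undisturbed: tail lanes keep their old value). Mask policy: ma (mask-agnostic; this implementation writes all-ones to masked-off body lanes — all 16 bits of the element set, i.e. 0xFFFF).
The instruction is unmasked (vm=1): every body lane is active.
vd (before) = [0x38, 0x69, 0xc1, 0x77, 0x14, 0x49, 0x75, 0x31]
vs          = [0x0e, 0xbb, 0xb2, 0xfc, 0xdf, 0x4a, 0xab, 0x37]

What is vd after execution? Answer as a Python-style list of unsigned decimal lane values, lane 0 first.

VLMAX = (256 × 1/2) / 16 = 8 lanes
vl ← min(3, 8) = 3
lane  0: xor(0x38,0x0e) ⇒ 0x36
lane  1: xor(0x69,0xbb) ⇒ 0xd2
lane  2: xor(0xc1,0xb2) ⇒ 0x73
lane  3: tail/keep ⇒ 0x77
lane  4: tail/keep ⇒ 0x14
lane  5: tail/keep ⇒ 0x49
lane  6: tail/keep ⇒ 0x75
lane  7: tail/keep ⇒ 0x31

vd = [54, 210, 115, 119, 20, 73, 117, 49]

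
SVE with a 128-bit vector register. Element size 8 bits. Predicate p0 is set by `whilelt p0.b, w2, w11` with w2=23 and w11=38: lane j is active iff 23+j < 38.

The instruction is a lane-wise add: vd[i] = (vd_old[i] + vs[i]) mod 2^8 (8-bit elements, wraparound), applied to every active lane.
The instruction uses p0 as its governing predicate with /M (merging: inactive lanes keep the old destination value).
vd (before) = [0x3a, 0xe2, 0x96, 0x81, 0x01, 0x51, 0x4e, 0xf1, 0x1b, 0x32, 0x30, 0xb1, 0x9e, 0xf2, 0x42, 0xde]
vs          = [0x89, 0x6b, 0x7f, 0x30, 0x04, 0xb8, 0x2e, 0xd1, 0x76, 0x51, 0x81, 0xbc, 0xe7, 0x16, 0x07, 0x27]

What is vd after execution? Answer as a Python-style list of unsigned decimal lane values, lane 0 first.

vd = [195, 77, 21, 177, 5, 9, 124, 194, 145, 131, 177, 109, 133, 8, 73, 222]

lane count: 128 div 8 = 16
active while 23+j < 38, i.e. j ∈ [0,15) capped at 16 ⇒ 15
vd[0] add(0x3a,0x89) -> 0xc3
vd[1] add(0xe2,0x6b) -> 0x4d
vd[2] add(0x96,0x7f) -> 0x15
vd[3] add(0x81,0x30) -> 0xb1
vd[4] add(0x01,0x04) -> 0x05
vd[5] add(0x51,0xb8) -> 0x09
vd[6] add(0x4e,0x2e) -> 0x7c
vd[7] add(0xf1,0xd1) -> 0xc2
vd[8] add(0x1b,0x76) -> 0x91
vd[9] add(0x32,0x51) -> 0x83
vd[10] add(0x30,0x81) -> 0xb1
vd[11] add(0xb1,0xbc) -> 0x6d
vd[12] add(0x9e,0xe7) -> 0x85
vd[13] add(0xf2,0x16) -> 0x08
vd[14] add(0x42,0x07) -> 0x49
vd[15] tail/keep -> 0xde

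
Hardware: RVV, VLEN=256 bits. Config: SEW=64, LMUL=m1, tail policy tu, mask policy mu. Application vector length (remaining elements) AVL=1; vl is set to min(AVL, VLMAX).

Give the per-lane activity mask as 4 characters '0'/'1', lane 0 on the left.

predicate = 1000

VLMAX = VLEN×LMUL/SEW = 256×1/64 = 4
vl = min(AVL, VLMAX) = min(1, 4) = 1
bits (lane 0 leftmost): 1000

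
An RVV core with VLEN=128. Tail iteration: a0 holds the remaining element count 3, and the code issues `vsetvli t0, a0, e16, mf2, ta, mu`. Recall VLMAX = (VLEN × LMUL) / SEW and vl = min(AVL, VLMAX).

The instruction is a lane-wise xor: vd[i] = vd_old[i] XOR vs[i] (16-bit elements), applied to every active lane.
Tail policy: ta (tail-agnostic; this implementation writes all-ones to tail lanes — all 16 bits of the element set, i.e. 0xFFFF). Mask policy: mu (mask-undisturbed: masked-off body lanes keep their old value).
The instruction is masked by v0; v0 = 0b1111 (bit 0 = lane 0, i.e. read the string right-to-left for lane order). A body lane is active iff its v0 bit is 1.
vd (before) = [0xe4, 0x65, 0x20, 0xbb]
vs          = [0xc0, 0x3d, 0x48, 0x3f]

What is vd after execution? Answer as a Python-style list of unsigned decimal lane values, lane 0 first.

vd = [36, 88, 104, 65535]

VLMAX = VLEN×LMUL/SEW = 128×1/2/16 = 4
AVL=3 ≤ VLMAX=4, so vl = 3
  i=0: xor(0xe4,0xc0) → 36
  i=1: xor(0x65,0x3d) → 88
  i=2: xor(0x20,0x48) → 104
  i=3: tail/ones → 65535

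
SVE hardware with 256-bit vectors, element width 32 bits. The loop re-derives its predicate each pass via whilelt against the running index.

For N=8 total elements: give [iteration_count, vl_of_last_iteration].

lane count: 256 div 32 = 8
8 elements at 8/iter → 1 passes, remainder 8 on the last

[iterations, last_vl] = [1, 8]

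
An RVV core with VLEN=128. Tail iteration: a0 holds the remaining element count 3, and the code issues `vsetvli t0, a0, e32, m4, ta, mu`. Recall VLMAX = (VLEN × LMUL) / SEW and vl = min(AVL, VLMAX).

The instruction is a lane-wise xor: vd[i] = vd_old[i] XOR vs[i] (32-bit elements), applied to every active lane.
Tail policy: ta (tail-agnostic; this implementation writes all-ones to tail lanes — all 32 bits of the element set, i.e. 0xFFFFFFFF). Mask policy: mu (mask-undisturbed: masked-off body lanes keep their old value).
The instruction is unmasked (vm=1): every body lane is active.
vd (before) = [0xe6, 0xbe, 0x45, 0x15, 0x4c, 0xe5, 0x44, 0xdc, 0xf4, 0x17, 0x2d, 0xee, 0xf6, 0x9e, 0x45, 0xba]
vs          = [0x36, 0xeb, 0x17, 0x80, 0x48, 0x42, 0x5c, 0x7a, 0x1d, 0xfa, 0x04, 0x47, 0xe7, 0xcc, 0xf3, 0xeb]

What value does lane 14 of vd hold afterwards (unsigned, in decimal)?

vd[14] = 4294967295

lanes per group: 128·4/32 = 16
vl ← min(3, 16) = 3
vd[0] xor(0xe6,0x36) -> 0xd0
vd[1] xor(0xbe,0xeb) -> 0x55
vd[2] xor(0x45,0x17) -> 0x52
vd[3] tail/ones -> 0xffffffff
vd[4] tail/ones -> 0xffffffff
vd[5] tail/ones -> 0xffffffff
vd[6] tail/ones -> 0xffffffff
vd[7] tail/ones -> 0xffffffff
vd[8] tail/ones -> 0xffffffff
vd[9] tail/ones -> 0xffffffff
vd[10] tail/ones -> 0xffffffff
vd[11] tail/ones -> 0xffffffff
vd[12] tail/ones -> 0xffffffff
vd[13] tail/ones -> 0xffffffff
vd[14] tail/ones -> 0xffffffff
vd[15] tail/ones -> 0xffffffff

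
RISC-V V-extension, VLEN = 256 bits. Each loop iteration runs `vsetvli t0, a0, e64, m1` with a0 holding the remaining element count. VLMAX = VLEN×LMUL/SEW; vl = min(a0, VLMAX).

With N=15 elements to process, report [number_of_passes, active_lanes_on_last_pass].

[iterations, last_vl] = [4, 3]

VLMAX = (256 × 1) / 64 = 4 lanes
iterations = ceil(15/4) = 4; final-pass vl = 3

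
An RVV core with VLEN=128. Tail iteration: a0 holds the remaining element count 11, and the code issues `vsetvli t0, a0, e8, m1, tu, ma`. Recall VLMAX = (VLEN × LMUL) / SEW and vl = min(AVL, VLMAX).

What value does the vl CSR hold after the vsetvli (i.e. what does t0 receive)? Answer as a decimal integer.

vl = 11

lanes per group: 128·1/8 = 16
vl = min(AVL, VLMAX) = min(11, 16) = 11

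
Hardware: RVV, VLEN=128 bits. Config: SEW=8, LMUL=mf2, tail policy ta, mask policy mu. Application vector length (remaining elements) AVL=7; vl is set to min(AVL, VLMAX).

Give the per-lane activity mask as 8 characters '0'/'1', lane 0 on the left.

VLMAX = VLEN×LMUL/SEW = 128×1/2/8 = 8
vl = min(AVL, VLMAX) = min(7, 8) = 7
bits (lane 0 leftmost): 11111110

predicate = 11111110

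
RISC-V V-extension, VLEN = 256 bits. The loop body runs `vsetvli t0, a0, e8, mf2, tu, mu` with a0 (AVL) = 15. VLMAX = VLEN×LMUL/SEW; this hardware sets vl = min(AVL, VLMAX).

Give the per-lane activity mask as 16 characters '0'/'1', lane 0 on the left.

lanes per group: 256·1/2/8 = 16
vl ← min(15, 16) = 15
bits (lane 0 leftmost): 1111111111111110

predicate = 1111111111111110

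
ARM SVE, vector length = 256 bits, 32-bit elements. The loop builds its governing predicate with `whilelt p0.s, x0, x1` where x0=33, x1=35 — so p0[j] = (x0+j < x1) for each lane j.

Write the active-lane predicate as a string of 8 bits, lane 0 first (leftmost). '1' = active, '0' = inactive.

register lanes = 256/32 = 8
p0[j] = (33+j < 35); true for j=0..1 → 2 lanes set
bits (lane 0 leftmost): 11000000

predicate = 11000000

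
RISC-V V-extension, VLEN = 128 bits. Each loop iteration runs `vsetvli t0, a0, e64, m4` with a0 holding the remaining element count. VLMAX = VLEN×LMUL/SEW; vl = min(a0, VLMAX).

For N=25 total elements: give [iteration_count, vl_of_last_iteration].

[iterations, last_vl] = [4, 1]

VLMAX = (128 × 4) / 64 = 8 lanes
iterations = ceil(25/8) = 4; final-pass vl = 1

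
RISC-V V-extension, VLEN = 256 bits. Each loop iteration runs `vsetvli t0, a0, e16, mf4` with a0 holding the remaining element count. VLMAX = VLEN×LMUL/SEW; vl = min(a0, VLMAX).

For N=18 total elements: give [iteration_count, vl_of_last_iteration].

lanes per group: 256·1/4/16 = 4
18 elements at 4/iter → 5 passes, remainder 2 on the last

[iterations, last_vl] = [5, 2]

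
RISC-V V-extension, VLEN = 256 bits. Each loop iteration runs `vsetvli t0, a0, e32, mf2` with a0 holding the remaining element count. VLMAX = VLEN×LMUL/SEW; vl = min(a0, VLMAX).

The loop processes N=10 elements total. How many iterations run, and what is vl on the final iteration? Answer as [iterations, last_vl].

VLMAX = (256 × 1/2) / 32 = 4 lanes
iterations = ceil(10/4) = 3; final-pass vl = 2

[iterations, last_vl] = [3, 2]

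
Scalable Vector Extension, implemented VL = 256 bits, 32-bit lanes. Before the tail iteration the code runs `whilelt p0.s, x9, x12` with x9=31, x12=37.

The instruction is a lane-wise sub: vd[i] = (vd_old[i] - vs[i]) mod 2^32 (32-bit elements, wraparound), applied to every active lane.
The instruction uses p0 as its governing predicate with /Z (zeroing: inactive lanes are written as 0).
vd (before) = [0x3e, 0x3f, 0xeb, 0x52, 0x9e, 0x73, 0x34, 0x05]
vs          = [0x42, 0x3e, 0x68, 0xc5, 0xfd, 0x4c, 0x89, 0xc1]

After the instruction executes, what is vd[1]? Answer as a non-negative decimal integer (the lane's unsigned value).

lane count: 256 div 32 = 8
p0[j] = (31+j < 37); true for j=0..5 → 6 lanes set
lane  0: sub(0x3e,0x42) ⇒ 0xfffffffc
lane  1: sub(0x3f,0x3e) ⇒ 0x01
lane  2: sub(0xeb,0x68) ⇒ 0x83
lane  3: sub(0x52,0xc5) ⇒ 0xffffff8d
lane  4: sub(0x9e,0xfd) ⇒ 0xffffffa1
lane  5: sub(0x73,0x4c) ⇒ 0x27
lane  6: tail/zero ⇒ 0x00
lane  7: tail/zero ⇒ 0x00

vd[1] = 1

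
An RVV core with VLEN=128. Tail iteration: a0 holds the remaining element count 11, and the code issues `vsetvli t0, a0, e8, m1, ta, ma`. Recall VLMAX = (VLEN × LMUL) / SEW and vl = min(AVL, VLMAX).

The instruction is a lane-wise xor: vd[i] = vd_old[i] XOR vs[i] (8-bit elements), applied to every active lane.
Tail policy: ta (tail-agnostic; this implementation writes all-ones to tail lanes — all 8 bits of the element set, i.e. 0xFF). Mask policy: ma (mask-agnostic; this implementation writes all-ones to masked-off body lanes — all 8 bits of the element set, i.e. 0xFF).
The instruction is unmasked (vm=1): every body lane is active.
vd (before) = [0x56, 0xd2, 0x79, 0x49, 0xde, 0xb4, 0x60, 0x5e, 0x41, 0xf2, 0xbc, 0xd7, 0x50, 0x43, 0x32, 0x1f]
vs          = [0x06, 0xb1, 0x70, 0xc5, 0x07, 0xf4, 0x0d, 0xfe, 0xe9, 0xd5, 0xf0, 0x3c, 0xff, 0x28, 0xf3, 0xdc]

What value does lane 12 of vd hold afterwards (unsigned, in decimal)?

vd[12] = 255

lanes per group: 128·1/8 = 16
vl ← min(11, 16) = 11
lane  0: xor(0x56,0x06) ⇒ 0x50
lane  1: xor(0xd2,0xb1) ⇒ 0x63
lane  2: xor(0x79,0x70) ⇒ 0x09
lane  3: xor(0x49,0xc5) ⇒ 0x8c
lane  4: xor(0xde,0x07) ⇒ 0xd9
lane  5: xor(0xb4,0xf4) ⇒ 0x40
lane  6: xor(0x60,0x0d) ⇒ 0x6d
lane  7: xor(0x5e,0xfe) ⇒ 0xa0
lane  8: xor(0x41,0xe9) ⇒ 0xa8
lane  9: xor(0xf2,0xd5) ⇒ 0x27
lane 10: xor(0xbc,0xf0) ⇒ 0x4c
lane 11: tail/ones ⇒ 0xff
lane 12: tail/ones ⇒ 0xff
lane 13: tail/ones ⇒ 0xff
lane 14: tail/ones ⇒ 0xff
lane 15: tail/ones ⇒ 0xff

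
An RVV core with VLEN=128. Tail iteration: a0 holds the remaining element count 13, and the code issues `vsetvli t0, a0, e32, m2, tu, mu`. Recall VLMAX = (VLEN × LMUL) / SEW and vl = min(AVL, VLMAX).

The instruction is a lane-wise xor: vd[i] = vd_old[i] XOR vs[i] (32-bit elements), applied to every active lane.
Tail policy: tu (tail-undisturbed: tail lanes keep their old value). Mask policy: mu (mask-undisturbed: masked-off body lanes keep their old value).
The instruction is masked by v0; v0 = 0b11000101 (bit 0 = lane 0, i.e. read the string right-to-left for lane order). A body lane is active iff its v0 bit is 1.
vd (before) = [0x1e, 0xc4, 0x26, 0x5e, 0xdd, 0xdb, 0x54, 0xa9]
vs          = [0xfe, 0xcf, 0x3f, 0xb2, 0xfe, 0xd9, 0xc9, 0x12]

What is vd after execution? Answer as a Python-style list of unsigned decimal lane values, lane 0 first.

vd = [224, 196, 25, 94, 221, 219, 157, 187]

lanes per group: 128·2/32 = 8
vl = min(AVL, VLMAX) = min(13, 8) = 8
vd[0] xor(0x1e,0xfe) -> 0xe0
vd[1] mask-off/keep -> 0xc4
vd[2] xor(0x26,0x3f) -> 0x19
vd[3] mask-off/keep -> 0x5e
vd[4] mask-off/keep -> 0xdd
vd[5] mask-off/keep -> 0xdb
vd[6] xor(0x54,0xc9) -> 0x9d
vd[7] xor(0xa9,0x12) -> 0xbb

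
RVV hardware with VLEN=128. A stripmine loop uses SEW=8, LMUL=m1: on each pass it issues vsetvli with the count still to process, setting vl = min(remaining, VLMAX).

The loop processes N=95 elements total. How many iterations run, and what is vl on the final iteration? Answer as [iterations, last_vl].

VLMAX = (128 × 1) / 8 = 16 lanes
95 elements at 16/iter → 6 passes, remainder 15 on the last

[iterations, last_vl] = [6, 15]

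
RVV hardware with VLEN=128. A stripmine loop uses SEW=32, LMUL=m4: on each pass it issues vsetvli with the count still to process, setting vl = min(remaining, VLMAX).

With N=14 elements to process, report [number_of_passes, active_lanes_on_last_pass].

VLMAX = VLEN×LMUL/SEW = 128×4/32 = 16
iterations = ceil(14/16) = 1; final-pass vl = 14

[iterations, last_vl] = [1, 14]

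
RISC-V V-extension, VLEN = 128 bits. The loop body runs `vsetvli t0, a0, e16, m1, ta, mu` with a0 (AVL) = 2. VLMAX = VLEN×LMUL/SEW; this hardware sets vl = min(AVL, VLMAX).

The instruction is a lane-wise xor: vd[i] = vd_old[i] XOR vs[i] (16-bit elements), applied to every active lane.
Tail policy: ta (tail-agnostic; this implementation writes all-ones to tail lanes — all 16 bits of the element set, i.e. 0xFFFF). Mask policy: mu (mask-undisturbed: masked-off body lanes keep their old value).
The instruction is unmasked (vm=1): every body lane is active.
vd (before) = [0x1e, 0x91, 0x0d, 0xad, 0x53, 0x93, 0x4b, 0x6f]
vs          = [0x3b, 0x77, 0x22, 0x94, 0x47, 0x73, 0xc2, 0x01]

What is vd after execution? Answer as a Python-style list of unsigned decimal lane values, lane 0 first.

VLMAX = (128 × 1) / 16 = 8 lanes
vl ← min(2, 8) = 2
lane  0: xor(0x1e,0x3b) ⇒ 0x25
lane  1: xor(0x91,0x77) ⇒ 0xe6
lane  2: tail/ones ⇒ 0xffff
lane  3: tail/ones ⇒ 0xffff
lane  4: tail/ones ⇒ 0xffff
lane  5: tail/ones ⇒ 0xffff
lane  6: tail/ones ⇒ 0xffff
lane  7: tail/ones ⇒ 0xffff

vd = [37, 230, 65535, 65535, 65535, 65535, 65535, 65535]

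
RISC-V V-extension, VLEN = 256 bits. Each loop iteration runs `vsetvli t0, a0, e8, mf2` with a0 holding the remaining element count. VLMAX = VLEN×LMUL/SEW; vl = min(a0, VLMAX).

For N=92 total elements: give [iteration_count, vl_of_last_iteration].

[iterations, last_vl] = [6, 12]

lanes per group: 256·1/2/8 = 16
92 elements at 16/iter → 6 passes, remainder 12 on the last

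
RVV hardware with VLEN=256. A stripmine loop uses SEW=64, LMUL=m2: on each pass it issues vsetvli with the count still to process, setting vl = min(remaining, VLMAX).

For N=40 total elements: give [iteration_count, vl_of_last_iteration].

VLMAX = VLEN×LMUL/SEW = 256×2/64 = 8
40 elements at 8/iter → 5 passes, remainder 8 on the last

[iterations, last_vl] = [5, 8]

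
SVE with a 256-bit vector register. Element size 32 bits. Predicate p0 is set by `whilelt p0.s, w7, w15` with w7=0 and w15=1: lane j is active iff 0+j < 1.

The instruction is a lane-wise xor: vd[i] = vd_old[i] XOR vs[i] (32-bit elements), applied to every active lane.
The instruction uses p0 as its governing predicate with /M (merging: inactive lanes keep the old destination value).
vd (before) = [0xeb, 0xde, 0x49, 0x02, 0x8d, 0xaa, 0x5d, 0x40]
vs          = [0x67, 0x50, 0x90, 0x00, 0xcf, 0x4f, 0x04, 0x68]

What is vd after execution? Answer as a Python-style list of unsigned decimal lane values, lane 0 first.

register lanes = 256/32 = 8
p0[j] = (0+j < 1); true for j=0..0 → 1 lanes set
vd[0] xor(0xeb,0x67) -> 0x8c
vd[1] tail/keep -> 0xde
vd[2] tail/keep -> 0x49
vd[3] tail/keep -> 0x02
vd[4] tail/keep -> 0x8d
vd[5] tail/keep -> 0xaa
vd[6] tail/keep -> 0x5d
vd[7] tail/keep -> 0x40

vd = [140, 222, 73, 2, 141, 170, 93, 64]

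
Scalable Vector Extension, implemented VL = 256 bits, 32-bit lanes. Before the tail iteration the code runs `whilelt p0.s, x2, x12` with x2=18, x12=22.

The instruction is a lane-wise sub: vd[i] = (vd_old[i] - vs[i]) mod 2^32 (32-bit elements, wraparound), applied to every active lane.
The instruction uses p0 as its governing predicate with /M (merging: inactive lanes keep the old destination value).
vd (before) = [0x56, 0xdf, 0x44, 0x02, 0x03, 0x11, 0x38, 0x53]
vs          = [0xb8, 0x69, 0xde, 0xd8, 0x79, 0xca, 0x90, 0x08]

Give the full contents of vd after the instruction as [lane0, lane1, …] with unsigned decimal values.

lane count: 256 div 32 = 8
active while 18+j < 22, i.e. j ∈ [0,4) capped at 8 ⇒ 4
  i=0: sub(0x56,0xb8) → 4294967198
  i=1: sub(0xdf,0x69) → 118
  i=2: sub(0x44,0xde) → 4294967142
  i=3: sub(0x02,0xd8) → 4294967082
  i=4: tail/keep → 3
  i=5: tail/keep → 17
  i=6: tail/keep → 56
  i=7: tail/keep → 83

vd = [4294967198, 118, 4294967142, 4294967082, 3, 17, 56, 83]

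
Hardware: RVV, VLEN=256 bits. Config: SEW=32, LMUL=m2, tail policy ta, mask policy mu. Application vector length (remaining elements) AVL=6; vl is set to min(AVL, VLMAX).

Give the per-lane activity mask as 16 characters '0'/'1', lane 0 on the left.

VLMAX = VLEN×LMUL/SEW = 256×2/32 = 16
AVL=6 ≤ VLMAX=16, so vl = 6
bits (lane 0 leftmost): 1111110000000000

predicate = 1111110000000000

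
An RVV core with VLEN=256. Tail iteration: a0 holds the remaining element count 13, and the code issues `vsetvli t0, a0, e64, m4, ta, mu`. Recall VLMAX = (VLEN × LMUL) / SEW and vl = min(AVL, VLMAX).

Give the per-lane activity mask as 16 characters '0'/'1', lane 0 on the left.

predicate = 1111111111111000

VLMAX = (256 × 4) / 64 = 16 lanes
vl = min(AVL, VLMAX) = min(13, 16) = 13
bits (lane 0 leftmost): 1111111111111000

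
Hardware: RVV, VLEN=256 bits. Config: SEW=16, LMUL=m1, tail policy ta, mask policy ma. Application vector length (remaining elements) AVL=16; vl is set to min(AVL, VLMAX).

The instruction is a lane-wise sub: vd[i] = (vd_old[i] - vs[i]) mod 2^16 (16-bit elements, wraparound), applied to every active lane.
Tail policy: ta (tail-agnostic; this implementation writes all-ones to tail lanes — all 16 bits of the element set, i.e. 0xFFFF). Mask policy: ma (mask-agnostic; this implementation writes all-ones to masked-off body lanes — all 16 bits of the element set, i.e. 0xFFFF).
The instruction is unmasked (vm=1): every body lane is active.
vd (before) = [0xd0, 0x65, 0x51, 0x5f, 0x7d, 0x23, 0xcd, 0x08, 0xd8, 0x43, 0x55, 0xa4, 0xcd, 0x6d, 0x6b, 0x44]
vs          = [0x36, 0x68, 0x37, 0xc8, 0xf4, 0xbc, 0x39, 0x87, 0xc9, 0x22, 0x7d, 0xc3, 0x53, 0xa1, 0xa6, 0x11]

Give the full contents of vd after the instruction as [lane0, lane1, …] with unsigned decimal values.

vd = [154, 65533, 26, 65431, 65417, 65383, 148, 65409, 15, 33, 65496, 65505, 122, 65484, 65477, 51]

VLMAX = VLEN×LMUL/SEW = 256×1/16 = 16
vl = min(AVL, VLMAX) = min(16, 16) = 16
[0] sub(0xd0,0x36) = 0x9a
[1] sub(0x65,0x68) = 0xfffd
[2] sub(0x51,0x37) = 0x1a
[3] sub(0x5f,0xc8) = 0xff97
[4] sub(0x7d,0xf4) = 0xff89
[5] sub(0x23,0xbc) = 0xff67
[6] sub(0xcd,0x39) = 0x94
[7] sub(0x08,0x87) = 0xff81
[8] sub(0xd8,0xc9) = 0x0f
[9] sub(0x43,0x22) = 0x21
[10] sub(0x55,0x7d) = 0xffd8
[11] sub(0xa4,0xc3) = 0xffe1
[12] sub(0xcd,0x53) = 0x7a
[13] sub(0x6d,0xa1) = 0xffcc
[14] sub(0x6b,0xa6) = 0xffc5
[15] sub(0x44,0x11) = 0x33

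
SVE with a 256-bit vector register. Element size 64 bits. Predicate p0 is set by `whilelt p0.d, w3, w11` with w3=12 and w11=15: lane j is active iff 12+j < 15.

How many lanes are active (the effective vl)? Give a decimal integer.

register lanes = 256/64 = 4
whilelt: lane j active iff 12+j < 15 → j < 3 → 3 active

vl = 3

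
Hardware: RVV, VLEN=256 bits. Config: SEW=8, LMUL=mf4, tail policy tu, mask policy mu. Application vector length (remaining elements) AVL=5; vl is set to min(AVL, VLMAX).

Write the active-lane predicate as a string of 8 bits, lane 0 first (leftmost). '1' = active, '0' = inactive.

predicate = 11111000

VLMAX = VLEN×LMUL/SEW = 256×1/4/8 = 8
vl = min(AVL, VLMAX) = min(5, 8) = 5
bits (lane 0 leftmost): 11111000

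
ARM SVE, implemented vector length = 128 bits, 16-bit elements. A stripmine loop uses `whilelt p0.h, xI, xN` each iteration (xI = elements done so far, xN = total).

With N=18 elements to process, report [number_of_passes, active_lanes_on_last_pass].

[iterations, last_vl] = [3, 2]

register lanes = 128/16 = 8
N=18: ⌈18/8⌉ = 3 iters; last vl = 18 − 2×8 = 2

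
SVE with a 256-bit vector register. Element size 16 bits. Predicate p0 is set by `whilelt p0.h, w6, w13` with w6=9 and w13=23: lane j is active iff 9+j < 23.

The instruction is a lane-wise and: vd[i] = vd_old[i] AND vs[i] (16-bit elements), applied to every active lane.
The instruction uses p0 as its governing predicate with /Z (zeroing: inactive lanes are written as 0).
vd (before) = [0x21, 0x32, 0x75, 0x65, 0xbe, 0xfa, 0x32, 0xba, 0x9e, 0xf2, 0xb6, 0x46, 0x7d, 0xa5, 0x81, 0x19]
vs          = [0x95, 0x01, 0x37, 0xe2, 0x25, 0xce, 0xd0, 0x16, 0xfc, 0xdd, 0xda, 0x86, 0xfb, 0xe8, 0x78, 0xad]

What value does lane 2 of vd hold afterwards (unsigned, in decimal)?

vd[2] = 53

register lanes = 256/16 = 16
p0[j] = (9+j < 23); true for j=0..13 → 14 lanes set
vd[0] and(0x21,0x95) -> 0x01
vd[1] and(0x32,0x01) -> 0x00
vd[2] and(0x75,0x37) -> 0x35
vd[3] and(0x65,0xe2) -> 0x60
vd[4] and(0xbe,0x25) -> 0x24
vd[5] and(0xfa,0xce) -> 0xca
vd[6] and(0x32,0xd0) -> 0x10
vd[7] and(0xba,0x16) -> 0x12
vd[8] and(0x9e,0xfc) -> 0x9c
vd[9] and(0xf2,0xdd) -> 0xd0
vd[10] and(0xb6,0xda) -> 0x92
vd[11] and(0x46,0x86) -> 0x06
vd[12] and(0x7d,0xfb) -> 0x79
vd[13] and(0xa5,0xe8) -> 0xa0
vd[14] tail/zero -> 0x00
vd[15] tail/zero -> 0x00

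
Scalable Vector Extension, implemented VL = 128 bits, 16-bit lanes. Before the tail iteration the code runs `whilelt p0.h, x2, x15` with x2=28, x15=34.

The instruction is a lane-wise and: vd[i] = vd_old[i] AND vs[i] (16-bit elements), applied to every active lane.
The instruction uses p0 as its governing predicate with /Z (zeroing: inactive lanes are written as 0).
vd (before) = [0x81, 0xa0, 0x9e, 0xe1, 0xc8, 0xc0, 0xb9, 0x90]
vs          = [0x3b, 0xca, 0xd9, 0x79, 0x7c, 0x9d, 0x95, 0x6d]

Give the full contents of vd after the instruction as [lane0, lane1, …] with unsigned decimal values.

vd = [1, 128, 152, 97, 72, 128, 0, 0]

128-bit reg / 16-bit elem → 8 lanes
p0[j] = (28+j < 34); true for j=0..5 → 6 lanes set
[0] and(0x81,0x3b) = 0x01
[1] and(0xa0,0xca) = 0x80
[2] and(0x9e,0xd9) = 0x98
[3] and(0xe1,0x79) = 0x61
[4] and(0xc8,0x7c) = 0x48
[5] and(0xc0,0x9d) = 0x80
[6] tail/zero = 0x00
[7] tail/zero = 0x00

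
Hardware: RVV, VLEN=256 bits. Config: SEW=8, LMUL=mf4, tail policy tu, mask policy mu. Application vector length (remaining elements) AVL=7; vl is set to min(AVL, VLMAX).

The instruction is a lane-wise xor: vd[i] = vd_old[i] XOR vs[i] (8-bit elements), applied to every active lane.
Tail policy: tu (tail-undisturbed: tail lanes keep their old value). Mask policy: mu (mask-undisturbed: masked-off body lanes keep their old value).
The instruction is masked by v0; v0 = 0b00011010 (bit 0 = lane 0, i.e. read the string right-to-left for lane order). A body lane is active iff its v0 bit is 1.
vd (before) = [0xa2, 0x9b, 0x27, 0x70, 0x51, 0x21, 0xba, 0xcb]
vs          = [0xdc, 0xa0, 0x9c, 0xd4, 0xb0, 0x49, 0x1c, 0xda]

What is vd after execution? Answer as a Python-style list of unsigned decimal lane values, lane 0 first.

vd = [162, 59, 39, 164, 225, 33, 186, 203]

VLMAX = VLEN×LMUL/SEW = 256×1/4/8 = 8
vl ← min(7, 8) = 7
vd[0] mask-off/keep -> 0xa2
vd[1] xor(0x9b,0xa0) -> 0x3b
vd[2] mask-off/keep -> 0x27
vd[3] xor(0x70,0xd4) -> 0xa4
vd[4] xor(0x51,0xb0) -> 0xe1
vd[5] mask-off/keep -> 0x21
vd[6] mask-off/keep -> 0xba
vd[7] tail/keep -> 0xcb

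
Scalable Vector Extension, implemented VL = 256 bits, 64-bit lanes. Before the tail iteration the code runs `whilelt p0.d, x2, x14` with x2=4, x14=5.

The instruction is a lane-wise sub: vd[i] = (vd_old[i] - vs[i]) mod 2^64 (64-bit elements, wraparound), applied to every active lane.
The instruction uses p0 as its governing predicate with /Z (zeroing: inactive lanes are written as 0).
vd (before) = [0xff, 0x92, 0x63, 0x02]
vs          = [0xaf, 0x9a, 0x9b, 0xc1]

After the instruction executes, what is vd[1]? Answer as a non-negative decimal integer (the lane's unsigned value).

vd[1] = 0

lane count: 256 div 64 = 4
p0[j] = (4+j < 5); true for j=0..0 → 1 lanes set
lane  0: sub(0xff,0xaf) ⇒ 0x50
lane  1: tail/zero ⇒ 0x00
lane  2: tail/zero ⇒ 0x00
lane  3: tail/zero ⇒ 0x00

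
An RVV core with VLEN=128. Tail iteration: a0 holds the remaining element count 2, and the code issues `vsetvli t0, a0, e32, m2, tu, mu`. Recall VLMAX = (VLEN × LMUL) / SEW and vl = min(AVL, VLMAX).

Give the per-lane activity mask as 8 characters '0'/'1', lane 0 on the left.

predicate = 11000000

lanes per group: 128·2/32 = 8
AVL=2 ≤ VLMAX=8, so vl = 2
bits (lane 0 leftmost): 11000000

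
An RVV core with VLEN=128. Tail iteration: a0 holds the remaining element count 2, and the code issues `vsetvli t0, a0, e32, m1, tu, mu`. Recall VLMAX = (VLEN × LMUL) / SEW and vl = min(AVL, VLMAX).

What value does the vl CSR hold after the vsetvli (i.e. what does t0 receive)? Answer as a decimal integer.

VLMAX = VLEN×LMUL/SEW = 128×1/32 = 4
vl = min(AVL, VLMAX) = min(2, 4) = 2

vl = 2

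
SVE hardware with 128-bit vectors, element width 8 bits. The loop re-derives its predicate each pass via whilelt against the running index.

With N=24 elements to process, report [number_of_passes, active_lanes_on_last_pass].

[iterations, last_vl] = [2, 8]

128-bit reg / 8-bit elem → 16 lanes
N=24: ⌈24/16⌉ = 2 iters; last vl = 24 − 1×16 = 8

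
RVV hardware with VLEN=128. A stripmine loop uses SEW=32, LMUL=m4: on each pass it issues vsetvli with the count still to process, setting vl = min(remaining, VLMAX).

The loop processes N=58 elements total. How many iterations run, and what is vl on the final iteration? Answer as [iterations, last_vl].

[iterations, last_vl] = [4, 10]

VLMAX = VLEN×LMUL/SEW = 128×4/32 = 16
iterations = ceil(58/16) = 4; final-pass vl = 10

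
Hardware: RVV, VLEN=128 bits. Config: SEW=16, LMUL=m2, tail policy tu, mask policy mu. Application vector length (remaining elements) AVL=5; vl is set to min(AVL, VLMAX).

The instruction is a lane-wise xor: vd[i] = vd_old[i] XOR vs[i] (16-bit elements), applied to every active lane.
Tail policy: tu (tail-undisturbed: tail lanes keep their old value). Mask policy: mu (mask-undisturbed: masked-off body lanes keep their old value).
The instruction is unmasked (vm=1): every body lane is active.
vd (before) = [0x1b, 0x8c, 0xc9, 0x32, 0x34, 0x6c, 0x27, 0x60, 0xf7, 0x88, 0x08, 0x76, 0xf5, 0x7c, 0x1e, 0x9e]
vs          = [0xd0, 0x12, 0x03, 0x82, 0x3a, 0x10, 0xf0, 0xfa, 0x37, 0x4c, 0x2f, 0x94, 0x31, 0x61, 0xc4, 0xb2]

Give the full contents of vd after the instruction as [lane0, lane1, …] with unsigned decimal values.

vd = [203, 158, 202, 176, 14, 108, 39, 96, 247, 136, 8, 118, 245, 124, 30, 158]

lanes per group: 128·2/16 = 16
vl = min(AVL, VLMAX) = min(5, 16) = 5
vd[0] xor(0x1b,0xd0) -> 0xcb
vd[1] xor(0x8c,0x12) -> 0x9e
vd[2] xor(0xc9,0x03) -> 0xca
vd[3] xor(0x32,0x82) -> 0xb0
vd[4] xor(0x34,0x3a) -> 0x0e
vd[5] tail/keep -> 0x6c
vd[6] tail/keep -> 0x27
vd[7] tail/keep -> 0x60
vd[8] tail/keep -> 0xf7
vd[9] tail/keep -> 0x88
vd[10] tail/keep -> 0x08
vd[11] tail/keep -> 0x76
vd[12] tail/keep -> 0xf5
vd[13] tail/keep -> 0x7c
vd[14] tail/keep -> 0x1e
vd[15] tail/keep -> 0x9e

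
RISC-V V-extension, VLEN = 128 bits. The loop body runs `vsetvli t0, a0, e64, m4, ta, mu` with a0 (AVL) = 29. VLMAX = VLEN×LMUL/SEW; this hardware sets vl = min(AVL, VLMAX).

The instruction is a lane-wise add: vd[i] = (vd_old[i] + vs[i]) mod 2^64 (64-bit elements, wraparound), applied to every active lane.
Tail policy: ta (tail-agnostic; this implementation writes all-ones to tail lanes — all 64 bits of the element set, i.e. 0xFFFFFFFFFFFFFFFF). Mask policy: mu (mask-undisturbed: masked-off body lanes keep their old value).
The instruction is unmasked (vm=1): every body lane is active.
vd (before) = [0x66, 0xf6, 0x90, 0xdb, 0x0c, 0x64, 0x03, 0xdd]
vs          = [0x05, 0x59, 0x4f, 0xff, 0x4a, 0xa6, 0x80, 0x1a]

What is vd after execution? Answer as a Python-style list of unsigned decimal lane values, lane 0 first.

vd = [107, 335, 223, 474, 86, 266, 131, 247]

VLMAX = (128 × 4) / 64 = 8 lanes
vl ← min(29, 8) = 8
  i=0: add(0x66,0x05) → 107
  i=1: add(0xf6,0x59) → 335
  i=2: add(0x90,0x4f) → 223
  i=3: add(0xdb,0xff) → 474
  i=4: add(0x0c,0x4a) → 86
  i=5: add(0x64,0xa6) → 266
  i=6: add(0x03,0x80) → 131
  i=7: add(0xdd,0x1a) → 247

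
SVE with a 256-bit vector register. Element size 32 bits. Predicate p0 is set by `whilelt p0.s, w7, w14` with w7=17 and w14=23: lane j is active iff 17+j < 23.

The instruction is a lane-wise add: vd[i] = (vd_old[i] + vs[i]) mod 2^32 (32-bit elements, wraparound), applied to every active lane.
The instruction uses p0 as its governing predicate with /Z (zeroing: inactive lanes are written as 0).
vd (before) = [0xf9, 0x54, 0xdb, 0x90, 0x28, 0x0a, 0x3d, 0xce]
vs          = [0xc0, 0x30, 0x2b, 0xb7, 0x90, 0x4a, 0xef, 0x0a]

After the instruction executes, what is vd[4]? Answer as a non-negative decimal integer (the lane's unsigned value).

vd[4] = 184

register lanes = 256/32 = 8
whilelt: lane j active iff 17+j < 23 → j < 6 → 6 active
  i=0: add(0xf9,0xc0) → 441
  i=1: add(0x54,0x30) → 132
  i=2: add(0xdb,0x2b) → 262
  i=3: add(0x90,0xb7) → 327
  i=4: add(0x28,0x90) → 184
  i=5: add(0x0a,0x4a) → 84
  i=6: tail/zero → 0
  i=7: tail/zero → 0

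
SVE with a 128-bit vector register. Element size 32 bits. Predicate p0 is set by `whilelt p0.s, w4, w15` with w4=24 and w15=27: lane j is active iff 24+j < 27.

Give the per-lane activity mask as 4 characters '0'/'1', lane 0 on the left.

128-bit reg / 32-bit elem → 4 lanes
active while 24+j < 27, i.e. j ∈ [0,3) capped at 4 ⇒ 3
bits (lane 0 leftmost): 1110

predicate = 1110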